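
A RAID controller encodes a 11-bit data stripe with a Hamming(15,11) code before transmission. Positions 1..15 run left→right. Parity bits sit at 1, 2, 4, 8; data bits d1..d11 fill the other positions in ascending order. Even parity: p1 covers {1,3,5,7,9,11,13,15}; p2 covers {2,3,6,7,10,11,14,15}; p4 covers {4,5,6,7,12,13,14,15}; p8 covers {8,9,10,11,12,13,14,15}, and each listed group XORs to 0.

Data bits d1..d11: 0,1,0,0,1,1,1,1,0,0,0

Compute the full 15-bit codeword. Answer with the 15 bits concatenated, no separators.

Place data at non-parity positions: p1 p2 0 p4 1 0 0 p8 1 1 1 1 0 0 0
p1 (pos 1,3,5,7,9,11,13,15): XOR of data positions = 0⊕1⊕0⊕1⊕1⊕0⊕0 = 1
p2 (pos 2,3,6,7,10,11,14,15): XOR of data positions = 0⊕0⊕0⊕1⊕1⊕0⊕0 = 0
p4 (pos 4,5,6,7,12,13,14,15): XOR of data positions = 1⊕0⊕0⊕1⊕0⊕0⊕0 = 0
p8 (pos 8,9,10,11,12,13,14,15): XOR of data positions = 1⊕1⊕1⊕1⊕0⊕0⊕0 = 0
Codeword: 100010001111000

100010001111000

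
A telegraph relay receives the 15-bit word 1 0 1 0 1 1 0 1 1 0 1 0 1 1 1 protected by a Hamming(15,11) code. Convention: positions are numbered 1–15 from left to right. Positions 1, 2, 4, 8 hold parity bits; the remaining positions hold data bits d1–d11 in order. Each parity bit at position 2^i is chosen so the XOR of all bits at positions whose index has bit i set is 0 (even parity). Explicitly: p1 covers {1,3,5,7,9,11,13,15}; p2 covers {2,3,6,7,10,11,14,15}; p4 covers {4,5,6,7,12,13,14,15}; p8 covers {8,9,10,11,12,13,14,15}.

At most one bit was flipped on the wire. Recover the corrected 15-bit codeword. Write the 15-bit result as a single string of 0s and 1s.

101011111010111

s1 (pos 1,3,5,7,9,11,13,15): 1⊕1⊕1⊕0⊕1⊕1⊕1⊕1 = 1
s2 (pos 2,3,6,7,10,11,14,15): 0⊕1⊕1⊕0⊕0⊕1⊕1⊕1 = 1
s4 (pos 4,5,6,7,12,13,14,15): 0⊕1⊕1⊕0⊕0⊕1⊕1⊕1 = 1
s8 (pos 8,9,10,11,12,13,14,15): 1⊕1⊕0⊕1⊕0⊕1⊕1⊕1 = 0
Syndrome s8…s1 = 0111 → error at position 7.
Flip position 7: 101011011010111 → 101011111010111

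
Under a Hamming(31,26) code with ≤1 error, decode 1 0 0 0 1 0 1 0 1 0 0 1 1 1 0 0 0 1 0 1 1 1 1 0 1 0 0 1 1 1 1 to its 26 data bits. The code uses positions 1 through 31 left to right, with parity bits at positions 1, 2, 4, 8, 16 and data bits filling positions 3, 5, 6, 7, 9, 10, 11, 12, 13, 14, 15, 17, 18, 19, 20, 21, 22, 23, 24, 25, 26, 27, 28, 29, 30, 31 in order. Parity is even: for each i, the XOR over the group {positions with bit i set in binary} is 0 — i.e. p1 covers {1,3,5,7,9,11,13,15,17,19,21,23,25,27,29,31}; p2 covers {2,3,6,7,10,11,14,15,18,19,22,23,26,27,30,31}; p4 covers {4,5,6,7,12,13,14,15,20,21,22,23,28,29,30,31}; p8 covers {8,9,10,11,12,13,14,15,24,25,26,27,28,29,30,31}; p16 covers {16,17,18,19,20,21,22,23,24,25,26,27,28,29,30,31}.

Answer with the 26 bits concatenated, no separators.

s1 (pos 1,3,5,7,9,11,13,15,17,19,21,23,25,27,29,31): 1⊕0⊕1⊕1⊕1⊕0⊕1⊕0⊕0⊕0⊕1⊕1⊕1⊕0⊕1⊕1 = 0
s2 (pos 2,3,6,7,10,11,14,15,18,19,22,23,26,27,30,31): 0⊕0⊕0⊕1⊕0⊕0⊕1⊕0⊕1⊕0⊕1⊕1⊕0⊕0⊕1⊕1 = 1
s4 (pos 4,5,6,7,12,13,14,15,20,21,22,23,28,29,30,31): 0⊕1⊕0⊕1⊕1⊕1⊕1⊕0⊕1⊕1⊕1⊕1⊕1⊕1⊕1⊕1 = 1
s8 (pos 8,9,10,11,12,13,14,15,24,25,26,27,28,29,30,31): 0⊕1⊕0⊕0⊕1⊕1⊕1⊕0⊕0⊕1⊕0⊕0⊕1⊕1⊕1⊕1 = 1
s16 (pos 16,17,18,19,20,21,22,23,24,25,26,27,28,29,30,31): 0⊕0⊕1⊕0⊕1⊕1⊕1⊕1⊕0⊕1⊕0⊕0⊕1⊕1⊕1⊕1 = 0
Syndrome s16…s1 = 01110 → error at position 14.
Flip position 14: 1000101010011100010111101001111 → 1000101010011000010111101001111
Read data bits from positions 3,5,6,7,9,10,11,12,13,14,15,17,18,19,20,21,22,23,24,25,26,27,28,29,30,31: 01011001100010111101001111

01011001100010111101001111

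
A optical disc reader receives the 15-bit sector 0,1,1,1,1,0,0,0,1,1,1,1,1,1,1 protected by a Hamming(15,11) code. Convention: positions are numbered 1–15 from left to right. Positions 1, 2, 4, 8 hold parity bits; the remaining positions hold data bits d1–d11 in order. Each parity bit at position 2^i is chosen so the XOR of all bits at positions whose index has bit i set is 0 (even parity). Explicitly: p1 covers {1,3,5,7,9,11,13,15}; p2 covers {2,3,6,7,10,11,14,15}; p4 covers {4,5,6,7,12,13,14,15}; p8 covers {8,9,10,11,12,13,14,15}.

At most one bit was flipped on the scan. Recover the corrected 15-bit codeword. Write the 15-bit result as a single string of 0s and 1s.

s1 (pos 1,3,5,7,9,11,13,15): 0⊕1⊕1⊕0⊕1⊕1⊕1⊕1 = 0
s2 (pos 2,3,6,7,10,11,14,15): 1⊕1⊕0⊕0⊕1⊕1⊕1⊕1 = 0
s4 (pos 4,5,6,7,12,13,14,15): 1⊕1⊕0⊕0⊕1⊕1⊕1⊕1 = 0
s8 (pos 8,9,10,11,12,13,14,15): 0⊕1⊕1⊕1⊕1⊕1⊕1⊕1 = 1
Syndrome s8…s1 = 1000 → error at position 8.
Flip position 8: 011110001111111 → 011110011111111

011110011111111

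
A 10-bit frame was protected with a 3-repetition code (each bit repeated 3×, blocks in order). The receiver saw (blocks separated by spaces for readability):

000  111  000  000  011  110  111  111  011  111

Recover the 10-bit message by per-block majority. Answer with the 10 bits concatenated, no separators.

Block 1 (000): 0 ones → 0
Block 2 (111): 3 ones → 1
Block 3 (000): 0 ones → 0
Block 4 (000): 0 ones → 0
Block 5 (011): 2 ones → 1
Block 6 (110): 2 ones → 1
Block 7 (111): 3 ones → 1
Block 8 (111): 3 ones → 1
Block 9 (011): 2 ones → 1
Block 10 (111): 3 ones → 1

0100111111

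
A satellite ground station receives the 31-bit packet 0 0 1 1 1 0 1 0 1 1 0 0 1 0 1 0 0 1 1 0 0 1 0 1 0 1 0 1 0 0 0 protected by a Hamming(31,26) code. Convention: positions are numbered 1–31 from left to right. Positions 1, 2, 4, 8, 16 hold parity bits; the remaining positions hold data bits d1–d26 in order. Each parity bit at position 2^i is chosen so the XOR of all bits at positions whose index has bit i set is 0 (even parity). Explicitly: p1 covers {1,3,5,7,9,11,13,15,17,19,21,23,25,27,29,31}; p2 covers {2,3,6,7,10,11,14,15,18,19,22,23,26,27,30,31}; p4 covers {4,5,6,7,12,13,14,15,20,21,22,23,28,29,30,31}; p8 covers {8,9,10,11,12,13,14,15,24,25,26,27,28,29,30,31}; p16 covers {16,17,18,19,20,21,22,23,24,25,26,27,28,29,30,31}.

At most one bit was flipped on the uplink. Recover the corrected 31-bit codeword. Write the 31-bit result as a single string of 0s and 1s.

s1 (pos 1,3,5,7,9,11,13,15,17,19,21,23,25,27,29,31): 0⊕1⊕1⊕1⊕1⊕0⊕1⊕1⊕0⊕1⊕0⊕0⊕0⊕0⊕0⊕0 = 1
s2 (pos 2,3,6,7,10,11,14,15,18,19,22,23,26,27,30,31): 0⊕1⊕0⊕1⊕1⊕0⊕0⊕1⊕1⊕1⊕1⊕0⊕1⊕0⊕0⊕0 = 0
s4 (pos 4,5,6,7,12,13,14,15,20,21,22,23,28,29,30,31): 1⊕1⊕0⊕1⊕0⊕1⊕0⊕1⊕0⊕0⊕1⊕0⊕1⊕0⊕0⊕0 = 1
s8 (pos 8,9,10,11,12,13,14,15,24,25,26,27,28,29,30,31): 0⊕1⊕1⊕0⊕0⊕1⊕0⊕1⊕1⊕0⊕1⊕0⊕1⊕0⊕0⊕0 = 1
s16 (pos 16,17,18,19,20,21,22,23,24,25,26,27,28,29,30,31): 0⊕0⊕1⊕1⊕0⊕0⊕1⊕0⊕1⊕0⊕1⊕0⊕1⊕0⊕0⊕0 = 0
Syndrome s16…s1 = 01101 → error at position 13.
Flip position 13: 0011101011001010011001010101000 → 0011101011000010011001010101000

0011101011000010011001010101000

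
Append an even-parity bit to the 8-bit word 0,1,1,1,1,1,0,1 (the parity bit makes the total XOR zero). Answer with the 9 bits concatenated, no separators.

XOR of the 8 data bits: 0⊕1⊕1⊕1⊕1⊕1⊕0⊕1 = 0
Parity bit = 0 (so all 9 bits XOR to 0).

011111010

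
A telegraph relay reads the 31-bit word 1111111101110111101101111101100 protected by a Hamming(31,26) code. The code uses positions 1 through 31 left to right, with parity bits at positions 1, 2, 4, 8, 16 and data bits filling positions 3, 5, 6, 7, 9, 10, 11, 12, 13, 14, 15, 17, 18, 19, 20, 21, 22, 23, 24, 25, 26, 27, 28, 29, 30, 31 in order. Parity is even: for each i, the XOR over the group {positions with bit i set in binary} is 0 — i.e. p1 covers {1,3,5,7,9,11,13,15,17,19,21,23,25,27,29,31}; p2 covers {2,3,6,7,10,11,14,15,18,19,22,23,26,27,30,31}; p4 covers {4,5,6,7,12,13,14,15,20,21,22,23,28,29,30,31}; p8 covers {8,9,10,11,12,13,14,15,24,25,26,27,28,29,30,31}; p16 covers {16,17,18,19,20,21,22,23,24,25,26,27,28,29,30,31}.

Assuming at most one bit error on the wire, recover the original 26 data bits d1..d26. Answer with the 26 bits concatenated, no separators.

11110111011101101110101100

s1 (pos 1,3,5,7,9,11,13,15,17,19,21,23,25,27,29,31): 1⊕1⊕1⊕1⊕0⊕1⊕0⊕1⊕1⊕1⊕0⊕1⊕1⊕0⊕1⊕0 = 1
s2 (pos 2,3,6,7,10,11,14,15,18,19,22,23,26,27,30,31): 1⊕1⊕1⊕1⊕1⊕1⊕1⊕1⊕0⊕1⊕1⊕1⊕1⊕0⊕0⊕0 = 0
s4 (pos 4,5,6,7,12,13,14,15,20,21,22,23,28,29,30,31): 1⊕1⊕1⊕1⊕1⊕0⊕1⊕1⊕1⊕0⊕1⊕1⊕1⊕1⊕0⊕0 = 0
s8 (pos 8,9,10,11,12,13,14,15,24,25,26,27,28,29,30,31): 1⊕0⊕1⊕1⊕1⊕0⊕1⊕1⊕1⊕1⊕1⊕0⊕1⊕1⊕0⊕0 = 1
s16 (pos 16,17,18,19,20,21,22,23,24,25,26,27,28,29,30,31): 1⊕1⊕0⊕1⊕1⊕0⊕1⊕1⊕1⊕1⊕1⊕0⊕1⊕1⊕0⊕0 = 1
Syndrome s16…s1 = 11001 → error at position 25.
Flip position 25: 1111111101110111101101111101100 → 1111111101110111101101110101100
Read data bits from positions 3,5,6,7,9,10,11,12,13,14,15,17,18,19,20,21,22,23,24,25,26,27,28,29,30,31: 11110111011101101110101100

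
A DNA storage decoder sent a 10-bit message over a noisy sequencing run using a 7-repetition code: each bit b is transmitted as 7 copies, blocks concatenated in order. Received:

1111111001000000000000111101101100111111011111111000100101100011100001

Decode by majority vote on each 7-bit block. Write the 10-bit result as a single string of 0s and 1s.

Block 1 (1111111): 7 ones → 1
Block 2 (0010000): 1 one → 0
Block 3 (0000000): 0 ones → 0
Block 4 (0111101): 5 ones → 1
Block 5 (1011001): 4 ones → 1
Block 6 (1111101): 6 ones → 1
Block 7 (1111111): 7 ones → 1
Block 8 (0001001): 2 ones → 0
Block 9 (0110001): 3 ones → 0
Block 10 (1100001): 3 ones → 0

1001111000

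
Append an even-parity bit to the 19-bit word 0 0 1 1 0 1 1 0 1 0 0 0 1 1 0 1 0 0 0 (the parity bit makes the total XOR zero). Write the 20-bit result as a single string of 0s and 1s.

00110110100011010000

XOR of the 19 data bits: 0⊕0⊕1⊕1⊕0⊕1⊕1⊕0⊕1⊕0⊕0⊕0⊕1⊕1⊕0⊕1⊕0⊕0⊕0 = 0
Parity bit = 0 (so all 20 bits XOR to 0).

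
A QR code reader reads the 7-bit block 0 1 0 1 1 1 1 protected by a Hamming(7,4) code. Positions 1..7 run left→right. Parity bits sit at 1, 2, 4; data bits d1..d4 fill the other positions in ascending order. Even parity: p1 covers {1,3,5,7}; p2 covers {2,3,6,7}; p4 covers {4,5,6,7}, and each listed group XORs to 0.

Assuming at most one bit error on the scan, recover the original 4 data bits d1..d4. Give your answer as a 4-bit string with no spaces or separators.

0111

s1 (pos 1,3,5,7): 0⊕0⊕1⊕1 = 0
s2 (pos 2,3,6,7): 1⊕0⊕1⊕1 = 1
s4 (pos 4,5,6,7): 1⊕1⊕1⊕1 = 0
Syndrome s4…s1 = 010 → error at position 2.
Flip position 2: 0101111 → 0001111
Read data bits from positions 3,5,6,7: 0111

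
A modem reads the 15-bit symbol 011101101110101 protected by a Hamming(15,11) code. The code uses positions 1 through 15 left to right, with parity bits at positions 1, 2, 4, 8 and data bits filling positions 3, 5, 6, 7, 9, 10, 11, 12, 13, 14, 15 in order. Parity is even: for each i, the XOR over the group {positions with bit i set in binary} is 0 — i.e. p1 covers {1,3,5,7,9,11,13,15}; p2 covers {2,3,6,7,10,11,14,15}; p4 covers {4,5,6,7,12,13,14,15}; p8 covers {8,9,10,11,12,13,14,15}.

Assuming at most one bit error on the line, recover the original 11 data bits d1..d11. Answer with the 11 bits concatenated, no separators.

s1 (pos 1,3,5,7,9,11,13,15): 0⊕1⊕0⊕1⊕1⊕1⊕1⊕1 = 0
s2 (pos 2,3,6,7,10,11,14,15): 1⊕1⊕1⊕1⊕1⊕1⊕0⊕1 = 1
s4 (pos 4,5,6,7,12,13,14,15): 1⊕0⊕1⊕1⊕0⊕1⊕0⊕1 = 1
s8 (pos 8,9,10,11,12,13,14,15): 0⊕1⊕1⊕1⊕0⊕1⊕0⊕1 = 1
Syndrome s8…s1 = 1110 → error at position 14.
Flip position 14: 011101101110101 → 011101101110111
Read data bits from positions 3,5,6,7,9,10,11,12,13,14,15: 10111110111

10111110111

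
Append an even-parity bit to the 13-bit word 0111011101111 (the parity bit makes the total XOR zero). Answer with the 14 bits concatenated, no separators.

01110111011110

XOR of the 13 data bits: 0⊕1⊕1⊕1⊕0⊕1⊕1⊕1⊕0⊕1⊕1⊕1⊕1 = 0
Parity bit = 0 (so all 14 bits XOR to 0).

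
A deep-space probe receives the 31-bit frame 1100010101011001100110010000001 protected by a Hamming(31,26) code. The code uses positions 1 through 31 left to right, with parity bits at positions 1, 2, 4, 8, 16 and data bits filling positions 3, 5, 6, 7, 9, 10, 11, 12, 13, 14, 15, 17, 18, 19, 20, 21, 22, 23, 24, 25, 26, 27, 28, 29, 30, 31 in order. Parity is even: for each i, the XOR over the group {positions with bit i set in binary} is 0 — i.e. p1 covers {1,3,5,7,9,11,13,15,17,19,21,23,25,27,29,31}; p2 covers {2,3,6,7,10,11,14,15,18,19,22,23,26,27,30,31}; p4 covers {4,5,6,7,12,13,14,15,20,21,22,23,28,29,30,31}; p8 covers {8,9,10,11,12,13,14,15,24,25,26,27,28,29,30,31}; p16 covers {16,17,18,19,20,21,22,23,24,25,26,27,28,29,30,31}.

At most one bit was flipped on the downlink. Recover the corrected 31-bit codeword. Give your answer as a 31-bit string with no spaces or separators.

0100010101011001100110010000001

s1 (pos 1,3,5,7,9,11,13,15,17,19,21,23,25,27,29,31): 1⊕0⊕0⊕0⊕0⊕0⊕1⊕0⊕1⊕0⊕1⊕0⊕0⊕0⊕0⊕1 = 1
s2 (pos 2,3,6,7,10,11,14,15,18,19,22,23,26,27,30,31): 1⊕0⊕1⊕0⊕1⊕0⊕0⊕0⊕0⊕0⊕0⊕0⊕0⊕0⊕0⊕1 = 0
s4 (pos 4,5,6,7,12,13,14,15,20,21,22,23,28,29,30,31): 0⊕0⊕1⊕0⊕1⊕1⊕0⊕0⊕1⊕1⊕0⊕0⊕0⊕0⊕0⊕1 = 0
s8 (pos 8,9,10,11,12,13,14,15,24,25,26,27,28,29,30,31): 1⊕0⊕1⊕0⊕1⊕1⊕0⊕0⊕1⊕0⊕0⊕0⊕0⊕0⊕0⊕1 = 0
s16 (pos 16,17,18,19,20,21,22,23,24,25,26,27,28,29,30,31): 1⊕1⊕0⊕0⊕1⊕1⊕0⊕0⊕1⊕0⊕0⊕0⊕0⊕0⊕0⊕1 = 0
Syndrome s16…s1 = 00001 → error at position 1.
Flip position 1: 1100010101011001100110010000001 → 0100010101011001100110010000001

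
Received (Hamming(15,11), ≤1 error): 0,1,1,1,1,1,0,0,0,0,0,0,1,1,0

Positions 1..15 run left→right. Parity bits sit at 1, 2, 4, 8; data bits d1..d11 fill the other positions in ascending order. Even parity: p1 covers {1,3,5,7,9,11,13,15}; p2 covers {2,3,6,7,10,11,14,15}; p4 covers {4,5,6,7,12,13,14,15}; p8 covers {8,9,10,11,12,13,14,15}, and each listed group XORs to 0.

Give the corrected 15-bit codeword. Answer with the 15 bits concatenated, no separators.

s1 (pos 1,3,5,7,9,11,13,15): 0⊕1⊕1⊕0⊕0⊕0⊕1⊕0 = 1
s2 (pos 2,3,6,7,10,11,14,15): 1⊕1⊕1⊕0⊕0⊕0⊕1⊕0 = 0
s4 (pos 4,5,6,7,12,13,14,15): 1⊕1⊕1⊕0⊕0⊕1⊕1⊕0 = 1
s8 (pos 8,9,10,11,12,13,14,15): 0⊕0⊕0⊕0⊕0⊕1⊕1⊕0 = 0
Syndrome s8…s1 = 0101 → error at position 5.
Flip position 5: 011111000000110 → 011101000000110

011101000000110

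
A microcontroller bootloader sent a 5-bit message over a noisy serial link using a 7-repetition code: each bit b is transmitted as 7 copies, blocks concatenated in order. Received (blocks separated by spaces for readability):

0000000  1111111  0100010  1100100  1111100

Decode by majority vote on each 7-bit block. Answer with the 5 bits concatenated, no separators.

Block 1 (0000000): 0 ones → 0
Block 2 (1111111): 7 ones → 1
Block 3 (0100010): 2 ones → 0
Block 4 (1100100): 3 ones → 0
Block 5 (1111100): 5 ones → 1

01001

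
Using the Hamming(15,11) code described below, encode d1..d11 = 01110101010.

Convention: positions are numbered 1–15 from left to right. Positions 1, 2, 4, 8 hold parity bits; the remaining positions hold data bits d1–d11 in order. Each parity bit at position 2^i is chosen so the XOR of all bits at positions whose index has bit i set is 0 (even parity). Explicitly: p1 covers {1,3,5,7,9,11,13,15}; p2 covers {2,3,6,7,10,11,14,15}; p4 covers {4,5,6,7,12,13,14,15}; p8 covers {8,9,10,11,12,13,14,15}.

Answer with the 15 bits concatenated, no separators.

000111110101010

Place data at non-parity positions: p1 p2 0 p4 1 1 1 p8 0 1 0 1 0 1 0
p1 (pos 1,3,5,7,9,11,13,15): XOR of data positions = 0⊕1⊕1⊕0⊕0⊕0⊕0 = 0
p2 (pos 2,3,6,7,10,11,14,15): XOR of data positions = 0⊕1⊕1⊕1⊕0⊕1⊕0 = 0
p4 (pos 4,5,6,7,12,13,14,15): XOR of data positions = 1⊕1⊕1⊕1⊕0⊕1⊕0 = 1
p8 (pos 8,9,10,11,12,13,14,15): XOR of data positions = 0⊕1⊕0⊕1⊕0⊕1⊕0 = 1
Codeword: 000111110101010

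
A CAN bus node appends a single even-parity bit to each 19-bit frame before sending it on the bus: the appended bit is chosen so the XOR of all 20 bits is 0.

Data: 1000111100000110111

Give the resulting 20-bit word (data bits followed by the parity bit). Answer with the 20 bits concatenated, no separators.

10001111000001101110

XOR of the 19 data bits: 1⊕0⊕0⊕0⊕1⊕1⊕1⊕1⊕0⊕0⊕0⊕0⊕0⊕1⊕1⊕0⊕1⊕1⊕1 = 0
Parity bit = 0 (so all 20 bits XOR to 0).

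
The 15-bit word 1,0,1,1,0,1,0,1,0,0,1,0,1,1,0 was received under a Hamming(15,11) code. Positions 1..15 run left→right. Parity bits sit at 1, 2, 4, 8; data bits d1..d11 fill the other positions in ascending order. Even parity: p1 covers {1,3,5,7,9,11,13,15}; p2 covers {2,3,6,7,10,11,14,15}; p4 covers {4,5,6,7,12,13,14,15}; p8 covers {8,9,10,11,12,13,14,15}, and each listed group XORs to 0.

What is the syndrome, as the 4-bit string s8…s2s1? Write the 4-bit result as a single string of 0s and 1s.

s1 (pos 1,3,5,7,9,11,13,15): 1⊕1⊕0⊕0⊕0⊕1⊕1⊕0 = 0
s2 (pos 2,3,6,7,10,11,14,15): 0⊕1⊕1⊕0⊕0⊕1⊕1⊕0 = 0
s4 (pos 4,5,6,7,12,13,14,15): 1⊕0⊕1⊕0⊕0⊕1⊕1⊕0 = 0
s8 (pos 8,9,10,11,12,13,14,15): 1⊕0⊕0⊕1⊕0⊕1⊕1⊕0 = 0
Syndrome s8…s1 = 0000 → no error.

0000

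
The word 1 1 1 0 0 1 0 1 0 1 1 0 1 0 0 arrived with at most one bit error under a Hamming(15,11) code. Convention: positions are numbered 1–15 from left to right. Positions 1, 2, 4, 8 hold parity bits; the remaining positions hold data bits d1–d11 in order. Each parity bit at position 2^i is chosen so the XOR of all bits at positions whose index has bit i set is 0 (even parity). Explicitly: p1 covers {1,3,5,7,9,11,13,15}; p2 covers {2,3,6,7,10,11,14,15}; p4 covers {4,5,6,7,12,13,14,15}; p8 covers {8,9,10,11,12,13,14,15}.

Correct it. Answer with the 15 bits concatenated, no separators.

101001010110100

s1 (pos 1,3,5,7,9,11,13,15): 1⊕1⊕0⊕0⊕0⊕1⊕1⊕0 = 0
s2 (pos 2,3,6,7,10,11,14,15): 1⊕1⊕1⊕0⊕1⊕1⊕0⊕0 = 1
s4 (pos 4,5,6,7,12,13,14,15): 0⊕0⊕1⊕0⊕0⊕1⊕0⊕0 = 0
s8 (pos 8,9,10,11,12,13,14,15): 1⊕0⊕1⊕1⊕0⊕1⊕0⊕0 = 0
Syndrome s8…s1 = 0010 → error at position 2.
Flip position 2: 111001010110100 → 101001010110100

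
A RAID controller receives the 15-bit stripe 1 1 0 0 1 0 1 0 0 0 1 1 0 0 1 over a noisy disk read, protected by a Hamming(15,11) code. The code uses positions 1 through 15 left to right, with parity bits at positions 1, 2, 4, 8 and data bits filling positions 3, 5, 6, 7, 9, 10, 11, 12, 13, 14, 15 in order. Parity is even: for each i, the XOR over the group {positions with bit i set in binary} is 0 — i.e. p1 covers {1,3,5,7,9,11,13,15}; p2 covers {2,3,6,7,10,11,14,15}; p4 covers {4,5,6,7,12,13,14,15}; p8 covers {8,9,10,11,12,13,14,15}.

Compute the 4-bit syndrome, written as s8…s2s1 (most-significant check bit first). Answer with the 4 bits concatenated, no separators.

s1 (pos 1,3,5,7,9,11,13,15): 1⊕0⊕1⊕1⊕0⊕1⊕0⊕1 = 1
s2 (pos 2,3,6,7,10,11,14,15): 1⊕0⊕0⊕1⊕0⊕1⊕0⊕1 = 0
s4 (pos 4,5,6,7,12,13,14,15): 0⊕1⊕0⊕1⊕1⊕0⊕0⊕1 = 0
s8 (pos 8,9,10,11,12,13,14,15): 0⊕0⊕0⊕1⊕1⊕0⊕0⊕1 = 1
Syndrome s8…s1 = 1001 → error at position 9.

1001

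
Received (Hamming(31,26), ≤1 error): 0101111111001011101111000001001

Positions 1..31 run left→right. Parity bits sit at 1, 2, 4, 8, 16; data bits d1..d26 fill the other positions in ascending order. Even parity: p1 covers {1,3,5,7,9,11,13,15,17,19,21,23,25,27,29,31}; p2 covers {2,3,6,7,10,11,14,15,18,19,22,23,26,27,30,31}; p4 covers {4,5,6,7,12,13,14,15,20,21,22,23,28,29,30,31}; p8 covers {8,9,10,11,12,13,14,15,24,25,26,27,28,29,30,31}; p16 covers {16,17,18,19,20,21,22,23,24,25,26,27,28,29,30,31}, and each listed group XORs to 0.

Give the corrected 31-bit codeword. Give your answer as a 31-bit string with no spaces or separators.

0101111111000011101111000001001

s1 (pos 1,3,5,7,9,11,13,15,17,19,21,23,25,27,29,31): 0⊕0⊕1⊕1⊕1⊕0⊕1⊕1⊕1⊕1⊕1⊕0⊕0⊕0⊕0⊕1 = 1
s2 (pos 2,3,6,7,10,11,14,15,18,19,22,23,26,27,30,31): 1⊕0⊕1⊕1⊕1⊕0⊕0⊕1⊕0⊕1⊕1⊕0⊕0⊕0⊕0⊕1 = 0
s4 (pos 4,5,6,7,12,13,14,15,20,21,22,23,28,29,30,31): 1⊕1⊕1⊕1⊕0⊕1⊕0⊕1⊕1⊕1⊕1⊕0⊕1⊕0⊕0⊕1 = 1
s8 (pos 8,9,10,11,12,13,14,15,24,25,26,27,28,29,30,31): 1⊕1⊕1⊕0⊕0⊕1⊕0⊕1⊕0⊕0⊕0⊕0⊕1⊕0⊕0⊕1 = 1
s16 (pos 16,17,18,19,20,21,22,23,24,25,26,27,28,29,30,31): 1⊕1⊕0⊕1⊕1⊕1⊕1⊕0⊕0⊕0⊕0⊕0⊕1⊕0⊕0⊕1 = 0
Syndrome s16…s1 = 01101 → error at position 13.
Flip position 13: 0101111111001011101111000001001 → 0101111111000011101111000001001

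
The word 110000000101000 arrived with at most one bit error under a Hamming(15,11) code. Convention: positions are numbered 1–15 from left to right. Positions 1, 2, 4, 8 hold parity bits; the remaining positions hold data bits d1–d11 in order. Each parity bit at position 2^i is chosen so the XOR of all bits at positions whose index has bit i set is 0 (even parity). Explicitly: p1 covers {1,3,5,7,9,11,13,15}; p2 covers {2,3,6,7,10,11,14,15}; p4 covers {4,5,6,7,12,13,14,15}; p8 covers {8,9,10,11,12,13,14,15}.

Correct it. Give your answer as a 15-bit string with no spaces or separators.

110010000101000

s1 (pos 1,3,5,7,9,11,13,15): 1⊕0⊕0⊕0⊕0⊕0⊕0⊕0 = 1
s2 (pos 2,3,6,7,10,11,14,15): 1⊕0⊕0⊕0⊕1⊕0⊕0⊕0 = 0
s4 (pos 4,5,6,7,12,13,14,15): 0⊕0⊕0⊕0⊕1⊕0⊕0⊕0 = 1
s8 (pos 8,9,10,11,12,13,14,15): 0⊕0⊕1⊕0⊕1⊕0⊕0⊕0 = 0
Syndrome s8…s1 = 0101 → error at position 5.
Flip position 5: 110000000101000 → 110010000101000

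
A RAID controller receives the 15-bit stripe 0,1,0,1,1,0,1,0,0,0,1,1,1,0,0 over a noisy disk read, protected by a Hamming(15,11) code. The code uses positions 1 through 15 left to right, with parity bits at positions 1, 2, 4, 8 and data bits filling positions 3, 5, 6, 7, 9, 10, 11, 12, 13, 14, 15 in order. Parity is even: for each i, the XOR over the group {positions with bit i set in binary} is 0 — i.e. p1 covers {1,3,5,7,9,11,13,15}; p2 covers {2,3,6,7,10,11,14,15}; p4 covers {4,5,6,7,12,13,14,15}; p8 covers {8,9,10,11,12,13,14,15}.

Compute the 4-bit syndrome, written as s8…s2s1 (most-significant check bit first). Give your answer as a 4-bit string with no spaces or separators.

s1 (pos 1,3,5,7,9,11,13,15): 0⊕0⊕1⊕1⊕0⊕1⊕1⊕0 = 0
s2 (pos 2,3,6,7,10,11,14,15): 1⊕0⊕0⊕1⊕0⊕1⊕0⊕0 = 1
s4 (pos 4,5,6,7,12,13,14,15): 1⊕1⊕0⊕1⊕1⊕1⊕0⊕0 = 1
s8 (pos 8,9,10,11,12,13,14,15): 0⊕0⊕0⊕1⊕1⊕1⊕0⊕0 = 1
Syndrome s8…s1 = 1110 → error at position 14.

1110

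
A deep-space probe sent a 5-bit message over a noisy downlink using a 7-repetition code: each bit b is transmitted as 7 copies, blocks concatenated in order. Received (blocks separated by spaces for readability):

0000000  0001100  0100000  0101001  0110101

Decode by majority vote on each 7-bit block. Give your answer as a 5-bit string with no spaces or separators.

00001

Block 1 (0000000): 0 ones → 0
Block 2 (0001100): 2 ones → 0
Block 3 (0100000): 1 one → 0
Block 4 (0101001): 3 ones → 0
Block 5 (0110101): 4 ones → 1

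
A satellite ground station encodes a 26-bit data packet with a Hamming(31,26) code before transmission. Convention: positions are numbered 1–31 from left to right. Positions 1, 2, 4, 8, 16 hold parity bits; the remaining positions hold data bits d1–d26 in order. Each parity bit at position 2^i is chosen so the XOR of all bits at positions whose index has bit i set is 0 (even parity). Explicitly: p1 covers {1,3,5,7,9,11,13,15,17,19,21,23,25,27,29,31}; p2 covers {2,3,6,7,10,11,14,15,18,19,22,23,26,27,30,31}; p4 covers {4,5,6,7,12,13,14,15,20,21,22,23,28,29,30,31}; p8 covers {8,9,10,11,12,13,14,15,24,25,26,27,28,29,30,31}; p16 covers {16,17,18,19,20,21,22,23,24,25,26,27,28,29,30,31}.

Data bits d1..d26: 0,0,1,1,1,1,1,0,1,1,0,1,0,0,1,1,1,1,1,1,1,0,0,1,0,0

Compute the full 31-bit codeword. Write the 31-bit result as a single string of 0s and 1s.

1001011111101101100111111100100

Place data at non-parity positions: p1 p2 0 p4 0 1 1 p8 1 1 1 0 1 1 0 p16 1 0 0 1 1 1 1 1 1 1 0 0 1 0 0
p1 (pos 1,3,5,7,9,11,13,15,17,19,21,23,25,27,29,31): XOR of data positions = 0⊕0⊕1⊕1⊕1⊕1⊕0⊕1⊕0⊕1⊕1⊕1⊕0⊕1⊕0 = 1
p2 (pos 2,3,6,7,10,11,14,15,18,19,22,23,26,27,30,31): XOR of data positions = 0⊕1⊕1⊕1⊕1⊕1⊕0⊕0⊕0⊕1⊕1⊕1⊕0⊕0⊕0 = 0
p4 (pos 4,5,6,7,12,13,14,15,20,21,22,23,28,29,30,31): XOR of data positions = 0⊕1⊕1⊕0⊕1⊕1⊕0⊕1⊕1⊕1⊕1⊕0⊕1⊕0⊕0 = 1
p8 (pos 8,9,10,11,12,13,14,15,24,25,26,27,28,29,30,31): XOR of data positions = 1⊕1⊕1⊕0⊕1⊕1⊕0⊕1⊕1⊕1⊕0⊕0⊕1⊕0⊕0 = 1
p16 (pos 16,17,18,19,20,21,22,23,24,25,26,27,28,29,30,31): XOR of data positions = 1⊕0⊕0⊕1⊕1⊕1⊕1⊕1⊕1⊕1⊕0⊕0⊕1⊕0⊕0 = 1
Codeword: 1001011111101101100111111100100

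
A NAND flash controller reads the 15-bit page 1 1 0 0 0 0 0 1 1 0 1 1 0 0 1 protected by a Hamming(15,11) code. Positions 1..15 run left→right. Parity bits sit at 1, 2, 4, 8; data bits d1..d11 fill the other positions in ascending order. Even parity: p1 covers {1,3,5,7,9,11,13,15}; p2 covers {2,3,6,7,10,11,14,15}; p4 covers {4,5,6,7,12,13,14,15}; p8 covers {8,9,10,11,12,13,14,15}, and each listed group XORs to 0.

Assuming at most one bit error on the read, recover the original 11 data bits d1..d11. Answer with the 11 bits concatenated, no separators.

s1 (pos 1,3,5,7,9,11,13,15): 1⊕0⊕0⊕0⊕1⊕1⊕0⊕1 = 0
s2 (pos 2,3,6,7,10,11,14,15): 1⊕0⊕0⊕0⊕0⊕1⊕0⊕1 = 1
s4 (pos 4,5,6,7,12,13,14,15): 0⊕0⊕0⊕0⊕1⊕0⊕0⊕1 = 0
s8 (pos 8,9,10,11,12,13,14,15): 1⊕1⊕0⊕1⊕1⊕0⊕0⊕1 = 1
Syndrome s8…s1 = 1010 → error at position 10.
Flip position 10: 110000011011001 → 110000011111001
Read data bits from positions 3,5,6,7,9,10,11,12,13,14,15: 00001111001

00001111001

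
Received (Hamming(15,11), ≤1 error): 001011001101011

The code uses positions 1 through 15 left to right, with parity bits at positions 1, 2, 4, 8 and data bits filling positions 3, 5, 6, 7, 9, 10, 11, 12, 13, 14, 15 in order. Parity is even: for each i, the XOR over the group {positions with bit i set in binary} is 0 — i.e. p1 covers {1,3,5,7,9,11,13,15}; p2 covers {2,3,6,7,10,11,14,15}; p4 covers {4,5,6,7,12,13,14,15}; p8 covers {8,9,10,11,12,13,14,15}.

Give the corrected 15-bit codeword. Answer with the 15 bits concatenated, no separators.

s1 (pos 1,3,5,7,9,11,13,15): 0⊕1⊕1⊕0⊕1⊕0⊕0⊕1 = 0
s2 (pos 2,3,6,7,10,11,14,15): 0⊕1⊕1⊕0⊕1⊕0⊕1⊕1 = 1
s4 (pos 4,5,6,7,12,13,14,15): 0⊕1⊕1⊕0⊕1⊕0⊕1⊕1 = 1
s8 (pos 8,9,10,11,12,13,14,15): 0⊕1⊕1⊕0⊕1⊕0⊕1⊕1 = 1
Syndrome s8…s1 = 1110 → error at position 14.
Flip position 14: 001011001101011 → 001011001101001

001011001101001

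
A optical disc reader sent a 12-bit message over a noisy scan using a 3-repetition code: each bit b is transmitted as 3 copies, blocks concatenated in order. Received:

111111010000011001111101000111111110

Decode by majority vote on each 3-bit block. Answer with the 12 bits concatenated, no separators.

110010110111

Block 1 (111): 3 ones → 1
Block 2 (111): 3 ones → 1
Block 3 (010): 1 one → 0
Block 4 (000): 0 ones → 0
Block 5 (011): 2 ones → 1
Block 6 (001): 1 one → 0
Block 7 (111): 3 ones → 1
Block 8 (101): 2 ones → 1
Block 9 (000): 0 ones → 0
Block 10 (111): 3 ones → 1
Block 11 (111): 3 ones → 1
Block 12 (110): 2 ones → 1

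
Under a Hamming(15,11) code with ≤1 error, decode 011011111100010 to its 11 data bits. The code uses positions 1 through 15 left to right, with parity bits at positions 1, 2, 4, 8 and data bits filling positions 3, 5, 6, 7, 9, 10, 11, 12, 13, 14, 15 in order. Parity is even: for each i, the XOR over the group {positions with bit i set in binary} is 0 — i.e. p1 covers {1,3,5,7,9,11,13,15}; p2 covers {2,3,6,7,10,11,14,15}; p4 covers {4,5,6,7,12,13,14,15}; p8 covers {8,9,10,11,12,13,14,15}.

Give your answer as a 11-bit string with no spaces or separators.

s1 (pos 1,3,5,7,9,11,13,15): 0⊕1⊕1⊕1⊕1⊕0⊕0⊕0 = 0
s2 (pos 2,3,6,7,10,11,14,15): 1⊕1⊕1⊕1⊕1⊕0⊕1⊕0 = 0
s4 (pos 4,5,6,7,12,13,14,15): 0⊕1⊕1⊕1⊕0⊕0⊕1⊕0 = 0
s8 (pos 8,9,10,11,12,13,14,15): 1⊕1⊕1⊕0⊕0⊕0⊕1⊕0 = 0
Syndrome s8…s1 = 0000 → no error.
Read data bits from positions 3,5,6,7,9,10,11,12,13,14,15: 11111100010

11111100010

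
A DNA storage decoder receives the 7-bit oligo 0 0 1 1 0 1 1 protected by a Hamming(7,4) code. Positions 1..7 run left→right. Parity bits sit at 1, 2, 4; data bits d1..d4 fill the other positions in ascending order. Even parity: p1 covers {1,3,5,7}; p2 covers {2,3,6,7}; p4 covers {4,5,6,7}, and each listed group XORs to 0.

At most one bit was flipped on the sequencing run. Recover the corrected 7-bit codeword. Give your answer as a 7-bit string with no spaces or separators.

s1 (pos 1,3,5,7): 0⊕1⊕0⊕1 = 0
s2 (pos 2,3,6,7): 0⊕1⊕1⊕1 = 1
s4 (pos 4,5,6,7): 1⊕0⊕1⊕1 = 1
Syndrome s4…s1 = 110 → error at position 6.
Flip position 6: 0011011 → 0011001

0011001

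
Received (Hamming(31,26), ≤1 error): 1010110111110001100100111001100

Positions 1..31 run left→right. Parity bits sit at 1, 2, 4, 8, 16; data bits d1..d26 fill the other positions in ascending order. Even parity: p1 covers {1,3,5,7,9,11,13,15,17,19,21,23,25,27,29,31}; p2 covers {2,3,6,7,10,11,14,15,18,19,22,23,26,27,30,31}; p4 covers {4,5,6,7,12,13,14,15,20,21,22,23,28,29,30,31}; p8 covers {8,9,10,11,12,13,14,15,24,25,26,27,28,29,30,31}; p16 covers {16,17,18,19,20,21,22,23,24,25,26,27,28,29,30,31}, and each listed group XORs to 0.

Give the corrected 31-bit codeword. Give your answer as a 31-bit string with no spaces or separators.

s1 (pos 1,3,5,7,9,11,13,15,17,19,21,23,25,27,29,31): 1⊕1⊕1⊕0⊕1⊕1⊕0⊕0⊕1⊕0⊕0⊕1⊕1⊕0⊕1⊕0 = 1
s2 (pos 2,3,6,7,10,11,14,15,18,19,22,23,26,27,30,31): 0⊕1⊕1⊕0⊕1⊕1⊕0⊕0⊕0⊕0⊕0⊕1⊕0⊕0⊕0⊕0 = 1
s4 (pos 4,5,6,7,12,13,14,15,20,21,22,23,28,29,30,31): 0⊕1⊕1⊕0⊕1⊕0⊕0⊕0⊕1⊕0⊕0⊕1⊕1⊕1⊕0⊕0 = 1
s8 (pos 8,9,10,11,12,13,14,15,24,25,26,27,28,29,30,31): 1⊕1⊕1⊕1⊕1⊕0⊕0⊕0⊕1⊕1⊕0⊕0⊕1⊕1⊕0⊕0 = 1
s16 (pos 16,17,18,19,20,21,22,23,24,25,26,27,28,29,30,31): 1⊕1⊕0⊕0⊕1⊕0⊕0⊕1⊕1⊕1⊕0⊕0⊕1⊕1⊕0⊕0 = 0
Syndrome s16…s1 = 01111 → error at position 15.
Flip position 15: 1010110111110001100100111001100 → 1010110111110011100100111001100

1010110111110011100100111001100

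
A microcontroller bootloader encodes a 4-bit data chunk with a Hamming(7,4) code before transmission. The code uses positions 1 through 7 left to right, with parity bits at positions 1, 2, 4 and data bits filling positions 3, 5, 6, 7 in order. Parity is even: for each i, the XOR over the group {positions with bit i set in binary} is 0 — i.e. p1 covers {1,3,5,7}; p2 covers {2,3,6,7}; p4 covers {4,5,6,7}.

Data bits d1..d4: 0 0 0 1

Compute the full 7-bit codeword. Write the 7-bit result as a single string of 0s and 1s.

Place data at non-parity positions: p1 p2 0 p4 0 0 1
p1 (pos 1,3,5,7): XOR of data positions = 0⊕0⊕1 = 1
p2 (pos 2,3,6,7): XOR of data positions = 0⊕0⊕1 = 1
p4 (pos 4,5,6,7): XOR of data positions = 0⊕0⊕1 = 1
Codeword: 1101001

1101001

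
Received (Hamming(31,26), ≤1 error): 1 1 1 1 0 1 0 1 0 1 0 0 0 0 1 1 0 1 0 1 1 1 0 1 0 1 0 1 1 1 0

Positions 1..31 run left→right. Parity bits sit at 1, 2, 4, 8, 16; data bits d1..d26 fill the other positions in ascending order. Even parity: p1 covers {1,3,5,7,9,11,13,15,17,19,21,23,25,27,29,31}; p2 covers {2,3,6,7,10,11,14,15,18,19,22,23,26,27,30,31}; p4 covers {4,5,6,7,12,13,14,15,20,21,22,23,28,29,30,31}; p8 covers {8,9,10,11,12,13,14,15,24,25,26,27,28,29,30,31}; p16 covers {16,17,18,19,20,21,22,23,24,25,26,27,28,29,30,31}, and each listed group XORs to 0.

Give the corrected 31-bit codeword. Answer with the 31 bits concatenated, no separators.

1111011101000011010111010101110

s1 (pos 1,3,5,7,9,11,13,15,17,19,21,23,25,27,29,31): 1⊕1⊕0⊕0⊕0⊕0⊕0⊕1⊕0⊕0⊕1⊕0⊕0⊕0⊕1⊕0 = 1
s2 (pos 2,3,6,7,10,11,14,15,18,19,22,23,26,27,30,31): 1⊕1⊕1⊕0⊕1⊕0⊕0⊕1⊕1⊕0⊕1⊕0⊕1⊕0⊕1⊕0 = 1
s4 (pos 4,5,6,7,12,13,14,15,20,21,22,23,28,29,30,31): 1⊕0⊕1⊕0⊕0⊕0⊕0⊕1⊕1⊕1⊕1⊕0⊕1⊕1⊕1⊕0 = 1
s8 (pos 8,9,10,11,12,13,14,15,24,25,26,27,28,29,30,31): 1⊕0⊕1⊕0⊕0⊕0⊕0⊕1⊕1⊕0⊕1⊕0⊕1⊕1⊕1⊕0 = 0
s16 (pos 16,17,18,19,20,21,22,23,24,25,26,27,28,29,30,31): 1⊕0⊕1⊕0⊕1⊕1⊕1⊕0⊕1⊕0⊕1⊕0⊕1⊕1⊕1⊕0 = 0
Syndrome s16…s1 = 00111 → error at position 7.
Flip position 7: 1111010101000011010111010101110 → 1111011101000011010111010101110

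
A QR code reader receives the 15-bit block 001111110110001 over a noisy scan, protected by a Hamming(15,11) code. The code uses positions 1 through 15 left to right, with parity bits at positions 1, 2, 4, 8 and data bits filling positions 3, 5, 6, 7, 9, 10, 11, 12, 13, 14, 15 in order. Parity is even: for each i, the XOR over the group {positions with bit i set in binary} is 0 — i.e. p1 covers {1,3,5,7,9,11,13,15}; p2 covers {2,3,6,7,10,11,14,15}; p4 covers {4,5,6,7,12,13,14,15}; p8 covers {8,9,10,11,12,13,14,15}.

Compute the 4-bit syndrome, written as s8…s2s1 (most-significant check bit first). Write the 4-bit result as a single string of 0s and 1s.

0101

s1 (pos 1,3,5,7,9,11,13,15): 0⊕1⊕1⊕1⊕0⊕1⊕0⊕1 = 1
s2 (pos 2,3,6,7,10,11,14,15): 0⊕1⊕1⊕1⊕1⊕1⊕0⊕1 = 0
s4 (pos 4,5,6,7,12,13,14,15): 1⊕1⊕1⊕1⊕0⊕0⊕0⊕1 = 1
s8 (pos 8,9,10,11,12,13,14,15): 1⊕0⊕1⊕1⊕0⊕0⊕0⊕1 = 0
Syndrome s8…s1 = 0101 → error at position 5.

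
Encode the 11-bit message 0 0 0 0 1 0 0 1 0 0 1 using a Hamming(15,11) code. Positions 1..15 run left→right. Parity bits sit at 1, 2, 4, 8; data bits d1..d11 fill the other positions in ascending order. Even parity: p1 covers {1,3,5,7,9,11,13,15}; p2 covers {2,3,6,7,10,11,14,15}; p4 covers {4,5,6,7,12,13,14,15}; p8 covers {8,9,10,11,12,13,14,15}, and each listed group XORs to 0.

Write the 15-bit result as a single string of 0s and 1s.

Place data at non-parity positions: p1 p2 0 p4 0 0 0 p8 1 0 0 1 0 0 1
p1 (pos 1,3,5,7,9,11,13,15): XOR of data positions = 0⊕0⊕0⊕1⊕0⊕0⊕1 = 0
p2 (pos 2,3,6,7,10,11,14,15): XOR of data positions = 0⊕0⊕0⊕0⊕0⊕0⊕1 = 1
p4 (pos 4,5,6,7,12,13,14,15): XOR of data positions = 0⊕0⊕0⊕1⊕0⊕0⊕1 = 0
p8 (pos 8,9,10,11,12,13,14,15): XOR of data positions = 1⊕0⊕0⊕1⊕0⊕0⊕1 = 1
Codeword: 010000011001001

010000011001001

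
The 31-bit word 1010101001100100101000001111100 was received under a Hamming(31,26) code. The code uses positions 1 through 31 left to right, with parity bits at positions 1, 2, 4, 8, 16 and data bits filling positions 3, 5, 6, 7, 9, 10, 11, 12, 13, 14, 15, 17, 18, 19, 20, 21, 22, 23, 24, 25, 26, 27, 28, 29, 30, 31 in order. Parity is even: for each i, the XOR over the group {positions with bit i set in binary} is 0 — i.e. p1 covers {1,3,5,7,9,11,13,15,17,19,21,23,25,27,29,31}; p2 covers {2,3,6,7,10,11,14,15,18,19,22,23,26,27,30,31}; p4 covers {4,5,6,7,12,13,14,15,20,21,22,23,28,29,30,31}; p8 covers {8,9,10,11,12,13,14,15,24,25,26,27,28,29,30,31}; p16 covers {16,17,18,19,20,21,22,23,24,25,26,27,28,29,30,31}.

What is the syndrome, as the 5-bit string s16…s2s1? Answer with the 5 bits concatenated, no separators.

s1 (pos 1,3,5,7,9,11,13,15,17,19,21,23,25,27,29,31): 1⊕1⊕1⊕1⊕0⊕1⊕0⊕0⊕1⊕1⊕0⊕0⊕1⊕1⊕1⊕0 = 0
s2 (pos 2,3,6,7,10,11,14,15,18,19,22,23,26,27,30,31): 0⊕1⊕0⊕1⊕1⊕1⊕1⊕0⊕0⊕1⊕0⊕0⊕1⊕1⊕0⊕0 = 0
s4 (pos 4,5,6,7,12,13,14,15,20,21,22,23,28,29,30,31): 0⊕1⊕0⊕1⊕0⊕0⊕1⊕0⊕0⊕0⊕0⊕0⊕1⊕1⊕0⊕0 = 1
s8 (pos 8,9,10,11,12,13,14,15,24,25,26,27,28,29,30,31): 0⊕0⊕1⊕1⊕0⊕0⊕1⊕0⊕0⊕1⊕1⊕1⊕1⊕1⊕0⊕0 = 0
s16 (pos 16,17,18,19,20,21,22,23,24,25,26,27,28,29,30,31): 0⊕1⊕0⊕1⊕0⊕0⊕0⊕0⊕0⊕1⊕1⊕1⊕1⊕1⊕0⊕0 = 1
Syndrome s16…s1 = 10100 → error at position 20.

10100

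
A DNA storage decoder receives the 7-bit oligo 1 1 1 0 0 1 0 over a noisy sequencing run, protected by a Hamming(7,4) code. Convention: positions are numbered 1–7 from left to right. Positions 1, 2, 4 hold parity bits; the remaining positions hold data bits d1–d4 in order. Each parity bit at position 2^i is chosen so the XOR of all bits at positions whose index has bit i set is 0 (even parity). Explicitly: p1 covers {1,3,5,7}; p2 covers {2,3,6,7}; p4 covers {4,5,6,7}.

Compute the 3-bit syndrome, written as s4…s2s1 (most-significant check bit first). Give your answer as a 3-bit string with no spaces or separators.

110

s1 (pos 1,3,5,7): 1⊕1⊕0⊕0 = 0
s2 (pos 2,3,6,7): 1⊕1⊕1⊕0 = 1
s4 (pos 4,5,6,7): 0⊕0⊕1⊕0 = 1
Syndrome s4…s1 = 110 → error at position 6.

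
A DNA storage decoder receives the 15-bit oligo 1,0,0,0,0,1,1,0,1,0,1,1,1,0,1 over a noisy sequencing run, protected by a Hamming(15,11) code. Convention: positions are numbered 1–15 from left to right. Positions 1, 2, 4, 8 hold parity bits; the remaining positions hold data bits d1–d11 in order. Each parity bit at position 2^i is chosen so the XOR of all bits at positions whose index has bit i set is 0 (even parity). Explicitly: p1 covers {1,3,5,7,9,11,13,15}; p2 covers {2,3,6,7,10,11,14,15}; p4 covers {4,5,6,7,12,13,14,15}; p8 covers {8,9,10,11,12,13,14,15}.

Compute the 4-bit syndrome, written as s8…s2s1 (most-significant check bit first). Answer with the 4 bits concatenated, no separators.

s1 (pos 1,3,5,7,9,11,13,15): 1⊕0⊕0⊕1⊕1⊕1⊕1⊕1 = 0
s2 (pos 2,3,6,7,10,11,14,15): 0⊕0⊕1⊕1⊕0⊕1⊕0⊕1 = 0
s4 (pos 4,5,6,7,12,13,14,15): 0⊕0⊕1⊕1⊕1⊕1⊕0⊕1 = 1
s8 (pos 8,9,10,11,12,13,14,15): 0⊕1⊕0⊕1⊕1⊕1⊕0⊕1 = 1
Syndrome s8…s1 = 1100 → error at position 12.

1100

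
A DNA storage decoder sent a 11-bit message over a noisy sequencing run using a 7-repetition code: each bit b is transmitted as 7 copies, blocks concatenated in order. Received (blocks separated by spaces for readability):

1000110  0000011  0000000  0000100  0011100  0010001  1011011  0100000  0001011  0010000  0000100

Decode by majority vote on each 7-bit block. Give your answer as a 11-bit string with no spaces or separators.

Block 1 (1000110): 3 ones → 0
Block 2 (0000011): 2 ones → 0
Block 3 (0000000): 0 ones → 0
Block 4 (0000100): 1 one → 0
Block 5 (0011100): 3 ones → 0
Block 6 (0010001): 2 ones → 0
Block 7 (1011011): 5 ones → 1
Block 8 (0100000): 1 one → 0
Block 9 (0001011): 3 ones → 0
Block 10 (0010000): 1 one → 0
Block 11 (0000100): 1 one → 0

00000010000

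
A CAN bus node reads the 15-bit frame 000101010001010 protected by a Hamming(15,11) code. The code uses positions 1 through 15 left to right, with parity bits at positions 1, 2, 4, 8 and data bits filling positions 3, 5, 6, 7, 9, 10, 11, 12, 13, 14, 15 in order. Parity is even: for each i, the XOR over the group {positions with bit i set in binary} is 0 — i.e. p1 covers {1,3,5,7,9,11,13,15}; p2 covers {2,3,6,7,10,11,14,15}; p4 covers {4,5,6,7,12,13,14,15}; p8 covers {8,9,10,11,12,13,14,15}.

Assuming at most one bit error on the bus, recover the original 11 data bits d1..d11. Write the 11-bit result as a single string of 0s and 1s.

s1 (pos 1,3,5,7,9,11,13,15): 0⊕0⊕0⊕0⊕0⊕0⊕0⊕0 = 0
s2 (pos 2,3,6,7,10,11,14,15): 0⊕0⊕1⊕0⊕0⊕0⊕1⊕0 = 0
s4 (pos 4,5,6,7,12,13,14,15): 1⊕0⊕1⊕0⊕1⊕0⊕1⊕0 = 0
s8 (pos 8,9,10,11,12,13,14,15): 1⊕0⊕0⊕0⊕1⊕0⊕1⊕0 = 1
Syndrome s8…s1 = 1000 → error at position 8.
Flip position 8: 000101010001010 → 000101000001010
Read data bits from positions 3,5,6,7,9,10,11,12,13,14,15: 00100001010

00100001010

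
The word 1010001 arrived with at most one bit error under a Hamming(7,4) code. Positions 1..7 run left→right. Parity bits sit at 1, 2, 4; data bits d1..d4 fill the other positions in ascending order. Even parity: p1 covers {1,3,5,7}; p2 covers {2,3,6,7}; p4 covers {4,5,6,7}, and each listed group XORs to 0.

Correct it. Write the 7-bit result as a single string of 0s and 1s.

1010101

s1 (pos 1,3,5,7): 1⊕1⊕0⊕1 = 1
s2 (pos 2,3,6,7): 0⊕1⊕0⊕1 = 0
s4 (pos 4,5,6,7): 0⊕0⊕0⊕1 = 1
Syndrome s4…s1 = 101 → error at position 5.
Flip position 5: 1010001 → 1010101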